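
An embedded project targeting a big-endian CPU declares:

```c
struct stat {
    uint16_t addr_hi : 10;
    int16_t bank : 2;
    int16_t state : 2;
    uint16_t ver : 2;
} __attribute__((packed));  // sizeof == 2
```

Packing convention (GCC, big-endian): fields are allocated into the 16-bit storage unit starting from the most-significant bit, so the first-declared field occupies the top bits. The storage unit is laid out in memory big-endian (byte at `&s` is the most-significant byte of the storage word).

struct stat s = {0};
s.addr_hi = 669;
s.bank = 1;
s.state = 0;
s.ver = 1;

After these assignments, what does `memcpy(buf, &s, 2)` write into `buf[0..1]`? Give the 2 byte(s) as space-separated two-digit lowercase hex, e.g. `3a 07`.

a7 51

addr_hi (10b) val=669 bits=0x29d at bit 6: 0xa740
bank (2b) val=1 bits=0x1 at bit 4: 0xa750
state (2b) val=0 bits=0x0 at bit 2: 0xa750
ver (2b) val=1 bits=0x1 at bit 0: 0xa751
word = 0xa751 → big-endian bytes:
  [0]=0xa7  [1]=0x51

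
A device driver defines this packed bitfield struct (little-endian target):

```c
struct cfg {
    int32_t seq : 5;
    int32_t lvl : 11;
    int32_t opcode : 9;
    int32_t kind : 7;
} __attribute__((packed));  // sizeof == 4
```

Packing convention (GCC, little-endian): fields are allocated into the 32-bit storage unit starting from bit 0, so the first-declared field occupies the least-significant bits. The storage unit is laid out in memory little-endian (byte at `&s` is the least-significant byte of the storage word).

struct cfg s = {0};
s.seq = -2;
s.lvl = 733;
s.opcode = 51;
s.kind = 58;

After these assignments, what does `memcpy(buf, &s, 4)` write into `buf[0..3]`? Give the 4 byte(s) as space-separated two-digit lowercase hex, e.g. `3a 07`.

[0+:5] seq=-2 & 0x1f = 0x1e; word=0x0000001e
[5+:11] lvl=733 & 0x7ff = 0x2dd; word=0x00005bbe
[16+:9] opcode=51 & 0x1ff = 0x33; word=0x00335bbe
[25+:7] kind=58 & 0x7f = 0x3a; word=0x74335bbe
word = 0x74335bbe → little-endian bytes:
  [0]=0xbe  [1]=0x5b  [2]=0x33  [3]=0x74

be 5b 33 74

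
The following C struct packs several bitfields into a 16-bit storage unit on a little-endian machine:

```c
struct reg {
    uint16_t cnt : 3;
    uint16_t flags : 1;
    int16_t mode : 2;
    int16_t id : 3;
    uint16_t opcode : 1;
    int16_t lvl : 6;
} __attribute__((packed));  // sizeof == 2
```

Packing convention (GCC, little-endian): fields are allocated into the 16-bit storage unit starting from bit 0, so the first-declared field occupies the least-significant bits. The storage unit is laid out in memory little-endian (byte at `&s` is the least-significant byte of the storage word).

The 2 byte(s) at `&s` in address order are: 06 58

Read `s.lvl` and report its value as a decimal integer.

22

[0]=0x06 [1]=0x58 (little-endian) → word 0x5806
cnt:3 @ bit 0 → (0x5806>>0)&0x7 = 0x6
flags:1 @ bit 3 → (0x5806>>3)&0x1 = 0x0
mode:2 @ bit 4 → (0x5806>>4)&0x3 = 0x0
id:3 @ bit 6 → (0x5806>>6)&0x7 = 0x0
opcode:1 @ bit 9 → (0x5806>>9)&0x1 = 0x0
lvl:6 @ bit 10 → (0x5806>>10)&0x3f = 0x16  ←
lvl signed 6b, MSB=0: value = 22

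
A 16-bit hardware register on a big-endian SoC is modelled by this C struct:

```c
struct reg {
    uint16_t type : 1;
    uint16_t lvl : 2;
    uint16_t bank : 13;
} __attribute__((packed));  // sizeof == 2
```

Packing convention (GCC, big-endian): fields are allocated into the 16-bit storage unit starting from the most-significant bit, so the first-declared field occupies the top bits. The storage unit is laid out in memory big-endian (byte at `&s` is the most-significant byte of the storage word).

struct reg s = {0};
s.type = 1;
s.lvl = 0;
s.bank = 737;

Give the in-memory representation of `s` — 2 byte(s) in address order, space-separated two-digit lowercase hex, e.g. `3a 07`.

type:1 = 1 → 0x1 << 15 → word 0x8000
lvl:2 = 0 → 0x0 << 13 → word 0x8000
bank:13 = 737 → 0x2e1 << 0 → word 0x82e1
word = 0x82e1 → big-endian bytes:
  [0]=0x82  [1]=0xe1

82 e1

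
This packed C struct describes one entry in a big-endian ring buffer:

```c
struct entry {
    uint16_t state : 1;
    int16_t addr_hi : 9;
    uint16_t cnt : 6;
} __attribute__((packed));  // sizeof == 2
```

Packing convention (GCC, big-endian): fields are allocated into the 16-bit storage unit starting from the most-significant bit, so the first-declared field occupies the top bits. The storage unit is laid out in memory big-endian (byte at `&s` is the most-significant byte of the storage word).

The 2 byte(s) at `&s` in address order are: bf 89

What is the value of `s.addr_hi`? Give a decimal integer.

254

[0]=0xbf [1]=0x89 (big-endian) → word 0xbf89
state [15+:1] = (word>>15) & 0x1 = 1
addr_hi [6+:9] = (word>>6) & 0x1ff = 254  ←
cnt [0+:6] = (word>>0) & 0x3f = 9
addr_hi signed 9b, MSB=0: value = 254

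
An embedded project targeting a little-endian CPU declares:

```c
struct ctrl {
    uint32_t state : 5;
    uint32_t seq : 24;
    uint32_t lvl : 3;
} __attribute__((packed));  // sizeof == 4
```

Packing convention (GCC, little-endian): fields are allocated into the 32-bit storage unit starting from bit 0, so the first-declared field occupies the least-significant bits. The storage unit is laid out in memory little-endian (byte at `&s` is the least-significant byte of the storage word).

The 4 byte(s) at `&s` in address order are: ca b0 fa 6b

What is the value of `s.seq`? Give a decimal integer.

[0]=0xca [1]=0xb0 [2]=0xfa [3]=0x6b (little-endian) → word 0x6bfab0ca
state [0+:5] = (word>>0) & 0x1f = 10
seq [5+:24] = (word>>5) & 0xffffff = 6280582  ←
lvl [29+:3] = (word>>29) & 0x7 = 3

6280582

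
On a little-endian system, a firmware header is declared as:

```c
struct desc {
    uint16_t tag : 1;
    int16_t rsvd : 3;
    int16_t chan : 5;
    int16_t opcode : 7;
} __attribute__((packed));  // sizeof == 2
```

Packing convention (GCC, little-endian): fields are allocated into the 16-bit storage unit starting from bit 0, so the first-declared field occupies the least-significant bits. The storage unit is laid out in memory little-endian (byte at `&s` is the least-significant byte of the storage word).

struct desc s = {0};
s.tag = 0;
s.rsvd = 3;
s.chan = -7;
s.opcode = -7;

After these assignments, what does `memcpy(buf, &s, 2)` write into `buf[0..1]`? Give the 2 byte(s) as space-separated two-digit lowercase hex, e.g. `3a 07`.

[0+:1] tag=0 & 0x1 = 0x0; word=0x0000
[1+:3] rsvd=3 & 0x7 = 0x3; word=0x0006
[4+:5] chan=-7 & 0x1f = 0x19; word=0x0196
[9+:7] opcode=-7 & 0x7f = 0x79; word=0xf396
word = 0xf396 → little-endian bytes:
  [0]=0x96  [1]=0xf3

96 f3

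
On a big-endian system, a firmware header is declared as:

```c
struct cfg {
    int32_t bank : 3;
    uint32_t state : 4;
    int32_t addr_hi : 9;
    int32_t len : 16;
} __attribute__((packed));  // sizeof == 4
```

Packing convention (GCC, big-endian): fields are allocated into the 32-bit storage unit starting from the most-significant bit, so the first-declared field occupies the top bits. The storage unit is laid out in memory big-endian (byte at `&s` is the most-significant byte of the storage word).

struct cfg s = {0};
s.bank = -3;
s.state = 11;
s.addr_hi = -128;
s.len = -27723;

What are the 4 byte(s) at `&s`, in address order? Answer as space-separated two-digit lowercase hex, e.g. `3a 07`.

b7 80 93 b5

bank:3 = -3 → 0x5 << 29 → word 0xa0000000
state:4 = 11 → 0xb << 25 → word 0xb6000000
addr_hi:9 = -128 → 0x180 << 16 → word 0xb7800000
len:16 = -27723 → 0x93b5 << 0 → word 0xb78093b5
word = 0xb78093b5 → big-endian bytes:
  [0]=0xb7  [1]=0x80  [2]=0x93  [3]=0xb5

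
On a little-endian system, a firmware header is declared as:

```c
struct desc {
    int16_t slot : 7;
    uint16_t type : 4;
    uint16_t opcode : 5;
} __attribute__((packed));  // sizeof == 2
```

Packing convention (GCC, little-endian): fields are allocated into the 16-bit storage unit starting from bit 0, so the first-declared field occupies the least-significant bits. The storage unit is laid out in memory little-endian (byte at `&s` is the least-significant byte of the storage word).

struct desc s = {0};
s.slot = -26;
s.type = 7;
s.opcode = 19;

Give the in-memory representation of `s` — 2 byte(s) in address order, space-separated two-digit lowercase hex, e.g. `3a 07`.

slot:7 = -26 → 0x66 << 0 → word 0x0066
type:4 = 7 → 0x7 << 7 → word 0x03e6
opcode:5 = 19 → 0x13 << 11 → word 0x9be6
word = 0x9be6 → little-endian bytes:
  [0]=0xe6  [1]=0x9b

e6 9b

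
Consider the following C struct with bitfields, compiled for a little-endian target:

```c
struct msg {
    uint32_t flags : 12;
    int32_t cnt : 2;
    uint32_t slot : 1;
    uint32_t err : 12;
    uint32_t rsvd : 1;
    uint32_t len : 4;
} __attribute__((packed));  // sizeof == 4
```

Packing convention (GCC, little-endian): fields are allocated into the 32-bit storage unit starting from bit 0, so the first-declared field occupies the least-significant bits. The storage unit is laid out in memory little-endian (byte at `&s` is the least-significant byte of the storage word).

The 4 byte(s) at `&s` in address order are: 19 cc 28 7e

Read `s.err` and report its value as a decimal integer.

3153

[0]=0x19 [1]=0xcc [2]=0x28 [3]=0x7e (little-endian) → word 0x7e28cc19
flags [0+:12] = (word>>0) & 0xfff = 3097
cnt [12+:2] = (word>>12) & 0x3 = 0
slot [14+:1] = (word>>14) & 0x1 = 1
err [15+:12] = (word>>15) & 0xfff = 3153  ←
rsvd [27+:1] = (word>>27) & 0x1 = 1
len [28+:4] = (word>>28) & 0xf = 7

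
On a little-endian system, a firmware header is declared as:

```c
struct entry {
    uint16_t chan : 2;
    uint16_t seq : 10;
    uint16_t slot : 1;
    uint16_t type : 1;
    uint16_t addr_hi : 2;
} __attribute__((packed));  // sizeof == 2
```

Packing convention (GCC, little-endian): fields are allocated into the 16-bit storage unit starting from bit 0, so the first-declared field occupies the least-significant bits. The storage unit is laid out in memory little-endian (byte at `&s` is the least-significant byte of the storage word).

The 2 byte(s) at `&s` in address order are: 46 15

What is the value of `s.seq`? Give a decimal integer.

337

[0]=0x46 [1]=0x15 (little-endian) → word 0x1546
chan:2 @ bit 0 → (0x1546>>0)&0x3 = 0x2
seq:10 @ bit 2 → (0x1546>>2)&0x3ff = 0x151  ←
slot:1 @ bit 12 → (0x1546>>12)&0x1 = 0x1
type:1 @ bit 13 → (0x1546>>13)&0x1 = 0x0
addr_hi:2 @ bit 14 → (0x1546>>14)&0x3 = 0x0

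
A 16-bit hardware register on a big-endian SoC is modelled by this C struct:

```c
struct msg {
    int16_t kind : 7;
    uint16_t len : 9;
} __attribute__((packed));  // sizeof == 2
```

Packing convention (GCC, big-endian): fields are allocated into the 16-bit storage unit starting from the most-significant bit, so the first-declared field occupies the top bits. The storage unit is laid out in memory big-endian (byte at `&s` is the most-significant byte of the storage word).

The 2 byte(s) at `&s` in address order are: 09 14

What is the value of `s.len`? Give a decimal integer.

[0]=0x09 [1]=0x14 (big-endian) → word 0x0914
kind:7 @ bit 9 → (0x0914>>9)&0x7f = 0x4
len:9 @ bit 0 → (0x0914>>0)&0x1ff = 0x114  ←

276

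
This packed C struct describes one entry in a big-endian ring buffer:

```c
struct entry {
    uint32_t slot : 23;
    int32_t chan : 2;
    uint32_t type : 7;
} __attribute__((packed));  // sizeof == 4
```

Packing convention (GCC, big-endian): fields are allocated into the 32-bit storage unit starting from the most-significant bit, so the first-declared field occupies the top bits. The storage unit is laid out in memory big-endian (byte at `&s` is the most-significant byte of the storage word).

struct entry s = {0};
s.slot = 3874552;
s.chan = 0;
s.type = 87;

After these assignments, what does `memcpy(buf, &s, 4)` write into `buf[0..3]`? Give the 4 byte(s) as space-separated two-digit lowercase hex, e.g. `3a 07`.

76 3d f0 57

slot:23 = 3874552 → 0x3b1ef8 << 9 → word 0x763df000
chan:2 = 0 → 0x0 << 7 → word 0x763df000
type:7 = 87 → 0x57 << 0 → word 0x763df057
word = 0x763df057 → big-endian bytes:
  [0]=0x76  [1]=0x3d  [2]=0xf0  [3]=0x57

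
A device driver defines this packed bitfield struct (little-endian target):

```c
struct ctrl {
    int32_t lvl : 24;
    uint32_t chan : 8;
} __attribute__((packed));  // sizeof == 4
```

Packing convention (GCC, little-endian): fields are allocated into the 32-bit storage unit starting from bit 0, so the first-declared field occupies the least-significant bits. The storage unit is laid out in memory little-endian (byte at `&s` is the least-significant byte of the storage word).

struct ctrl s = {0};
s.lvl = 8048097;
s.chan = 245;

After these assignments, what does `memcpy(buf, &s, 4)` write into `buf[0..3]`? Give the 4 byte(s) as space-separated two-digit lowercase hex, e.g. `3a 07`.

lvl:24 = 8048097 → 0x7acde1 << 0 → word 0x007acde1
chan:8 = 245 → 0xf5 << 24 → word 0xf57acde1
word = 0xf57acde1 → little-endian bytes:
  [0]=0xe1  [1]=0xcd  [2]=0x7a  [3]=0xf5

e1 cd 7a f5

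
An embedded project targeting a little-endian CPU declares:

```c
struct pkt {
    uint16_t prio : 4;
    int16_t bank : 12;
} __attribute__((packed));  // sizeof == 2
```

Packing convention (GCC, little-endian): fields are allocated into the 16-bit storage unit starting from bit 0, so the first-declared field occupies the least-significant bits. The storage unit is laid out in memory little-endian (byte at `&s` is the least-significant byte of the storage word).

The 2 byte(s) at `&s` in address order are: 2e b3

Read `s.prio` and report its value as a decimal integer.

[0]=0x2e [1]=0xb3 (little-endian) → word 0xb32e
prio:4 @ bit 0 → (0xb32e>>0)&0xf = 0xe  ←
bank:12 @ bit 4 → (0xb32e>>4)&0xfff = 0xb32

14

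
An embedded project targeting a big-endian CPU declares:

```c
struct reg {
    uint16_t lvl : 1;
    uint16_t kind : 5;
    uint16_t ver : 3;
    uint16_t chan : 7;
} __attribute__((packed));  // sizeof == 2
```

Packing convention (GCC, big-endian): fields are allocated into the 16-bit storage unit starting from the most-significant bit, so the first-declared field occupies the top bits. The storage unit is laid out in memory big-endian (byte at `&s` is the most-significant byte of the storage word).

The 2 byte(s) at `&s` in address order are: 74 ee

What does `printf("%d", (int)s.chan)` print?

110

[0]=0x74 [1]=0xee (big-endian) → word 0x74ee
lvl:1 @ bit 15 → (0x74ee>>15)&0x1 = 0x0
kind:5 @ bit 10 → (0x74ee>>10)&0x1f = 0x1d
ver:3 @ bit 7 → (0x74ee>>7)&0x7 = 0x1
chan:7 @ bit 0 → (0x74ee>>0)&0x7f = 0x6e  ←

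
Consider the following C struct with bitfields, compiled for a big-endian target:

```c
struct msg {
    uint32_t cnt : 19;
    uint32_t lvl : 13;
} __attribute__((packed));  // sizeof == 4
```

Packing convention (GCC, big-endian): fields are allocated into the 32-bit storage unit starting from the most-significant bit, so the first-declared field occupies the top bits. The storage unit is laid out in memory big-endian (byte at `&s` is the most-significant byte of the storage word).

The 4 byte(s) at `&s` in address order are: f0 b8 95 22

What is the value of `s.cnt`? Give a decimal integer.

492996

[0]=0xf0 [1]=0xb8 [2]=0x95 [3]=0x22 (big-endian) → word 0xf0b89522
cnt [13+:19] = (word>>13) & 0x7ffff = 492996  ←
lvl [0+:13] = (word>>0) & 0x1fff = 5410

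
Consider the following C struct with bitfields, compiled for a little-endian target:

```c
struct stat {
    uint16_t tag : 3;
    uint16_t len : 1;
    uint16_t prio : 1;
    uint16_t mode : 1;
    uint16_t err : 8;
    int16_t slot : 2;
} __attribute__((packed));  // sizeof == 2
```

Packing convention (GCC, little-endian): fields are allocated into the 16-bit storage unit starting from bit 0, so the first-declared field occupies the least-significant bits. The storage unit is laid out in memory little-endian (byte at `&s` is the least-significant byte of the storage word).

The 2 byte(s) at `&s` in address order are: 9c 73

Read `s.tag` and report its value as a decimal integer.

[0]=0x9c [1]=0x73 (little-endian) → word 0x739c
tag [0+:3] = (word>>0) & 0x7 = 4  ←
len [3+:1] = (word>>3) & 0x1 = 1
prio [4+:1] = (word>>4) & 0x1 = 1
mode [5+:1] = (word>>5) & 0x1 = 0
err [6+:8] = (word>>6) & 0xff = 206
slot [14+:2] = (word>>14) & 0x3 = 1

4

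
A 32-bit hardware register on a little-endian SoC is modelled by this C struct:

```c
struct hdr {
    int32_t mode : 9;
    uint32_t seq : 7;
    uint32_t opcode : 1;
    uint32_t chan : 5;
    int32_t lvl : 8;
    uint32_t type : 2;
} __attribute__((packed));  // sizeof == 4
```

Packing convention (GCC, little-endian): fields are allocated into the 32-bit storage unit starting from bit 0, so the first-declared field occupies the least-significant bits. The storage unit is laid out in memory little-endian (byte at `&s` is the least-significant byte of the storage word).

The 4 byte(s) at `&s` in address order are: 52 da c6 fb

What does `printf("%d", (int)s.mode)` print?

[0]=0x52 [1]=0xda [2]=0xc6 [3]=0xfb (little-endian) → word 0xfbc6da52
mode:9 @ bit 0 → (0xfbc6da52>>0)&0x1ff = 0x52  ←
seq:7 @ bit 9 → (0xfbc6da52>>9)&0x7f = 0x6d
opcode:1 @ bit 16 → (0xfbc6da52>>16)&0x1 = 0x0
chan:5 @ bit 17 → (0xfbc6da52>>17)&0x1f = 0x3
lvl:8 @ bit 22 → (0xfbc6da52>>22)&0xff = 0xef
type:2 @ bit 30 → (0xfbc6da52>>30)&0x3 = 0x3
mode signed 9b, MSB=0: value = 82

82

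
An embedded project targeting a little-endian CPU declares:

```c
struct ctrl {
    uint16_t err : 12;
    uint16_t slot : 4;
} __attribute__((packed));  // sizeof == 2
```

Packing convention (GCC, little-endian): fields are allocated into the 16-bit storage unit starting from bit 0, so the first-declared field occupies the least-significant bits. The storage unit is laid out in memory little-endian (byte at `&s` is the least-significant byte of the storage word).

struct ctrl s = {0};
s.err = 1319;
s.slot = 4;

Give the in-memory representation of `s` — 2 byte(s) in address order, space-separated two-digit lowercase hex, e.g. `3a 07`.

err (12b) val=1319 bits=0x527 at bit 0: 0x0527
slot (4b) val=4 bits=0x4 at bit 12: 0x4527
word = 0x4527 → little-endian bytes:
  [0]=0x27  [1]=0x45

27 45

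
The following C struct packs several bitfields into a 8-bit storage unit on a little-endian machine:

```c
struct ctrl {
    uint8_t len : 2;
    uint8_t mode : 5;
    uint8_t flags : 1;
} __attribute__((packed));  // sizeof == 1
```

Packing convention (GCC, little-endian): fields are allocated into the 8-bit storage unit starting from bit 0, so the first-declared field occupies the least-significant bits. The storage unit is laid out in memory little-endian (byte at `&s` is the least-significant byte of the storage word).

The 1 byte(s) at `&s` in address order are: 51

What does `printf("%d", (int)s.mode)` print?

20

[0]=0x51 (little-endian) → word 0x51
len:2 @ bit 0 → (0x51>>0)&0x3 = 0x1
mode:5 @ bit 2 → (0x51>>2)&0x1f = 0x14  ←
flags:1 @ bit 7 → (0x51>>7)&0x1 = 0x0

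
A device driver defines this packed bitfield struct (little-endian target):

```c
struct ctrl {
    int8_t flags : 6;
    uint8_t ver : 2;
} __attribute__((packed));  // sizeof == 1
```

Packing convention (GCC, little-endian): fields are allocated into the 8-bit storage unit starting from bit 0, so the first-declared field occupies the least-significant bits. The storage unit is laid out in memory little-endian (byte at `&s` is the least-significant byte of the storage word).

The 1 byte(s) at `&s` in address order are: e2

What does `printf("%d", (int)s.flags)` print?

[0]=0xe2 (little-endian) → word 0xe2
flags [0+:6] = (word>>0) & 0x3f = 34  ←
ver [6+:2] = (word>>6) & 0x3 = 3
flags signed 6b, MSB=1: 34 - 64 = -30

-30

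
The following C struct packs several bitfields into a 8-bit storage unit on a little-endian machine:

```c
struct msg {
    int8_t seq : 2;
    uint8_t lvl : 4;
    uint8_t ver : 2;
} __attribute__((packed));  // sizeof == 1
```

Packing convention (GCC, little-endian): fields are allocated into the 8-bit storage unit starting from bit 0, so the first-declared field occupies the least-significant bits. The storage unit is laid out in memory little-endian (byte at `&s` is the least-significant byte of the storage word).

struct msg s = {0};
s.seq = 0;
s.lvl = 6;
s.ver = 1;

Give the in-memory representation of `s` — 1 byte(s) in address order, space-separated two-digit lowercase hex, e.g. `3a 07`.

[0+:2] seq=0 & 0x3 = 0x0; word=0x00
[2+:4] lvl=6 & 0xf = 0x6; word=0x18
[6+:2] ver=1 & 0x3 = 0x1; word=0x58
word = 0x58 → little-endian bytes:
  [0]=0x58

58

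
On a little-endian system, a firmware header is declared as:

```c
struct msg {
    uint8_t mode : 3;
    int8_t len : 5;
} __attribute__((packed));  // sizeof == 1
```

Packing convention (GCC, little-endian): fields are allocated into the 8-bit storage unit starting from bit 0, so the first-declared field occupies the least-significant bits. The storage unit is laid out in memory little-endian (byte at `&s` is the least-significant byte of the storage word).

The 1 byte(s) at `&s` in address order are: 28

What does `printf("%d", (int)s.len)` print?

5

[0]=0x28 (little-endian) → word 0x28
mode [0+:3] = (word>>0) & 0x7 = 0
len [3+:5] = (word>>3) & 0x1f = 5  ←
len signed 5b, MSB=0: value = 5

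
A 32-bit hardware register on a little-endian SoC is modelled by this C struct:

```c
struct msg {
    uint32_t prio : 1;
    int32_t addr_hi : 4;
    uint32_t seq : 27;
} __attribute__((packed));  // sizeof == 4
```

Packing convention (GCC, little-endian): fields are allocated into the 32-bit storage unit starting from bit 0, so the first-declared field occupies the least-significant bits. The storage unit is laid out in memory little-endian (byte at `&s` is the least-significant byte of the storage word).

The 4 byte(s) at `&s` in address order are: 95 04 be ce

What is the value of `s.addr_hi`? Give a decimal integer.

-6

[0]=0x95 [1]=0x04 [2]=0xbe [3]=0xce (little-endian) → word 0xcebe0495
prio:1 @ bit 0 → (0xcebe0495>>0)&0x1 = 0x1
addr_hi:4 @ bit 1 → (0xcebe0495>>1)&0xf = 0xa  ←
seq:27 @ bit 5 → (0xcebe0495>>5)&0x7ffffff = 0x675f024
addr_hi signed 4b, MSB=1: 10 - 16 = -6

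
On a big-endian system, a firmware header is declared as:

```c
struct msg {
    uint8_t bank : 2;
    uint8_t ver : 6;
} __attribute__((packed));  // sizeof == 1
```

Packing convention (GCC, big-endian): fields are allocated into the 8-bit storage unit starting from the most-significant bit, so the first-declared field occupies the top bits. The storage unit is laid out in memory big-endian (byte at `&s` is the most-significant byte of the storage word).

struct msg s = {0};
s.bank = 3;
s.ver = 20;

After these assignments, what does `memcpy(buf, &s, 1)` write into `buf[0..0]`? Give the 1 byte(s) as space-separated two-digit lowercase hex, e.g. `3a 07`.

bank (2b) val=3 bits=0x3 at bit 6: 0xc0
ver (6b) val=20 bits=0x14 at bit 0: 0xd4
word = 0xd4 → big-endian bytes:
  [0]=0xd4

d4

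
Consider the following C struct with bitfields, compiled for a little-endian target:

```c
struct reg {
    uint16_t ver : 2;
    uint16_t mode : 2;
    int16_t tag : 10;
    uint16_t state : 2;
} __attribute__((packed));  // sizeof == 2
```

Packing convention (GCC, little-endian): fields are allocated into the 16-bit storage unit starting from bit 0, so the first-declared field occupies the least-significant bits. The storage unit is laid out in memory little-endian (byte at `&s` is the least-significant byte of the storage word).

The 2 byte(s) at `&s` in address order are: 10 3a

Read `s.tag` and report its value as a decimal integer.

-95

[0]=0x10 [1]=0x3a (little-endian) → word 0x3a10
ver:2 @ bit 0 → (0x3a10>>0)&0x3 = 0x0
mode:2 @ bit 2 → (0x3a10>>2)&0x3 = 0x0
tag:10 @ bit 4 → (0x3a10>>4)&0x3ff = 0x3a1  ←
state:2 @ bit 14 → (0x3a10>>14)&0x3 = 0x0
tag signed 10b, MSB=1: 929 - 1024 = -95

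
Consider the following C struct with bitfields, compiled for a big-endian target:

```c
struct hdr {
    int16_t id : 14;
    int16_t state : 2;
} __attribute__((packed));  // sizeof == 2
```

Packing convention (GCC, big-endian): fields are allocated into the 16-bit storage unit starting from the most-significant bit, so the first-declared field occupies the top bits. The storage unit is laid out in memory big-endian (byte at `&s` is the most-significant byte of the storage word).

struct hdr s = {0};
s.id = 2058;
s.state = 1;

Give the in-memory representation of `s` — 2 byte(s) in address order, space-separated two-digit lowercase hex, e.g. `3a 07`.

20 29

[2+:14] id=2058 & 0x3fff = 0x80a; word=0x2028
[0+:2] state=1 & 0x3 = 0x1; word=0x2029
word = 0x2029 → big-endian bytes:
  [0]=0x20  [1]=0x29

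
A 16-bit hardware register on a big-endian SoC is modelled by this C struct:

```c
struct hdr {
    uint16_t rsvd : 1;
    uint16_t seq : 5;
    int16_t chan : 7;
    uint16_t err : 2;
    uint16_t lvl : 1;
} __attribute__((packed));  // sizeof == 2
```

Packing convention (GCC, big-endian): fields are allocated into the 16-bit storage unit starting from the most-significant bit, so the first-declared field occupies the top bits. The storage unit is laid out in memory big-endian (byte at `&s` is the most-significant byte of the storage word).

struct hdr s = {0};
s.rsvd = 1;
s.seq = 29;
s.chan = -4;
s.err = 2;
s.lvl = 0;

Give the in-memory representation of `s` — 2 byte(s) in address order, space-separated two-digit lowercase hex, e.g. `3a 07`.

f7 e4

[15+:1] rsvd=1 & 0x1 = 0x1; word=0x8000
[10+:5] seq=29 & 0x1f = 0x1d; word=0xf400
[3+:7] chan=-4 & 0x7f = 0x7c; word=0xf7e0
[1+:2] err=2 & 0x3 = 0x2; word=0xf7e4
[0+:1] lvl=0 & 0x1 = 0x0; word=0xf7e4
word = 0xf7e4 → big-endian bytes:
  [0]=0xf7  [1]=0xe4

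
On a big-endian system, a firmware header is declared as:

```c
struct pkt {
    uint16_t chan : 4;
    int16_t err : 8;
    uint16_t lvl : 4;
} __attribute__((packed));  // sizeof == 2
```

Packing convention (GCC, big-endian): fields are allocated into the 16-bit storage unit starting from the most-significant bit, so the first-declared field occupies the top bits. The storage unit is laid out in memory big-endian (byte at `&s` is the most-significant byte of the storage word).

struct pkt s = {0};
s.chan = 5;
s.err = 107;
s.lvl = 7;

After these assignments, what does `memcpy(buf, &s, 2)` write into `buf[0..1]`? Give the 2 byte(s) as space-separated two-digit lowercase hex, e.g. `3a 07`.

56 b7

chan (4b) val=5 bits=0x5 at bit 12: 0x5000
err (8b) val=107 bits=0x6b at bit 4: 0x56b0
lvl (4b) val=7 bits=0x7 at bit 0: 0x56b7
word = 0x56b7 → big-endian bytes:
  [0]=0x56  [1]=0xb7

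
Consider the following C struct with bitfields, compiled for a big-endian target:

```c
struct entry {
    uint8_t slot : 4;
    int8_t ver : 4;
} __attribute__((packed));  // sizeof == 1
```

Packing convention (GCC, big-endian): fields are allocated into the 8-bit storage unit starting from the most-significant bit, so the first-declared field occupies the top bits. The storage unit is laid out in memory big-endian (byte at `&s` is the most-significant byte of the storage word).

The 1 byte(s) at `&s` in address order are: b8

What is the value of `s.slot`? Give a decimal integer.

[0]=0xb8 (big-endian) → word 0xb8
slot:4 @ bit 4 → (0xb8>>4)&0xf = 0xb  ←
ver:4 @ bit 0 → (0xb8>>0)&0xf = 0x8

11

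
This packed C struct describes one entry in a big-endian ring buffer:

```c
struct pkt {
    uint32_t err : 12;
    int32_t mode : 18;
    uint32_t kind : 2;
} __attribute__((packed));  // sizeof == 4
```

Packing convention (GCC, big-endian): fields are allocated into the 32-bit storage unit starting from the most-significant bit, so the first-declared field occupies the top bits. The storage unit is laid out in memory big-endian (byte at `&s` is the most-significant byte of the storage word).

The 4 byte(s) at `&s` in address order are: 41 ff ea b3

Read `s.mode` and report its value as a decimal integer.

-1364

[0]=0x41 [1]=0xff [2]=0xea [3]=0xb3 (big-endian) → word 0x41ffeab3
err:12 @ bit 20 → (0x41ffeab3>>20)&0xfff = 0x41f
mode:18 @ bit 2 → (0x41ffeab3>>2)&0x3ffff = 0x3faac  ←
kind:2 @ bit 0 → (0x41ffeab3>>0)&0x3 = 0x3
mode signed 18b, MSB=1: 260780 - 262144 = -1364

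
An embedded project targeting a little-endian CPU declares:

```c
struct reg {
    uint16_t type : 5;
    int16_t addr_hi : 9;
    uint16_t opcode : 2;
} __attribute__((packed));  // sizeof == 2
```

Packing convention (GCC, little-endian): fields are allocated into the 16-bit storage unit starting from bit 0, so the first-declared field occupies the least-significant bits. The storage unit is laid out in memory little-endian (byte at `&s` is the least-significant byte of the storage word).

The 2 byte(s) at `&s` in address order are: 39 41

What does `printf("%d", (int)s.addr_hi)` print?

9

[0]=0x39 [1]=0x41 (little-endian) → word 0x4139
type:5 @ bit 0 → (0x4139>>0)&0x1f = 0x19
addr_hi:9 @ bit 5 → (0x4139>>5)&0x1ff = 0x9  ←
opcode:2 @ bit 14 → (0x4139>>14)&0x3 = 0x1
addr_hi signed 9b, MSB=0: value = 9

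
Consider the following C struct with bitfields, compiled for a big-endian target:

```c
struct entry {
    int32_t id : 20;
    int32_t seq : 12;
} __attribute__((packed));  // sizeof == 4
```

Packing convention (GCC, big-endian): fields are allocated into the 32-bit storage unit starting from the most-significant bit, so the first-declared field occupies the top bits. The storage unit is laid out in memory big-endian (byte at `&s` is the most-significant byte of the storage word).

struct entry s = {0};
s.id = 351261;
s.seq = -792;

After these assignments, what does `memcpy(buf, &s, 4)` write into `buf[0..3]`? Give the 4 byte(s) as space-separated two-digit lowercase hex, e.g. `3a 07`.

55 c1 dc e8

id (20b) val=351261 bits=0x55c1d at bit 12: 0x55c1d000
seq (12b) val=-792 bits=0xce8 at bit 0: 0x55c1dce8
word = 0x55c1dce8 → big-endian bytes:
  [0]=0x55  [1]=0xc1  [2]=0xdc  [3]=0xe8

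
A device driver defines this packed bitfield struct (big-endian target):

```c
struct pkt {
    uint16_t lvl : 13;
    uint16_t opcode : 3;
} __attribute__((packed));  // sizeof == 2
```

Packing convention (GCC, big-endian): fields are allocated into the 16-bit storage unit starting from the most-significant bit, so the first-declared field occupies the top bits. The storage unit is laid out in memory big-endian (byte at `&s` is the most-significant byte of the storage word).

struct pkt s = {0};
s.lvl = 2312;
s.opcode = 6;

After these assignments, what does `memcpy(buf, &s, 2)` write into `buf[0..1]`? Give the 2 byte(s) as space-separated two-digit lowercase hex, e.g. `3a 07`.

48 46

lvl:13 = 2312 → 0x908 << 3 → word 0x4840
opcode:3 = 6 → 0x6 << 0 → word 0x4846
word = 0x4846 → big-endian bytes:
  [0]=0x48  [1]=0x46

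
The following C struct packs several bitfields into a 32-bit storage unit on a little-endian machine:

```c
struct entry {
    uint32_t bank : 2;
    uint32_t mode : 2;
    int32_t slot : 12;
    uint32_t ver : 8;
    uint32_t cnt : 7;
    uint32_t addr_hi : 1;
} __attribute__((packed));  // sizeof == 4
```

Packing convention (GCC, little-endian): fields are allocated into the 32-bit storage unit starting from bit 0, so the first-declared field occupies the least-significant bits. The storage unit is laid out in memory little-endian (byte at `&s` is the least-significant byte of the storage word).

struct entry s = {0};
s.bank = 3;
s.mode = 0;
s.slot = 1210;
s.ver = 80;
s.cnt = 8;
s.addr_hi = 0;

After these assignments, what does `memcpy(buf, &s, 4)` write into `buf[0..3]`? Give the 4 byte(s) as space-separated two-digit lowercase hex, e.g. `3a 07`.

a3 4b 50 08

bank (2b) val=3 bits=0x3 at bit 0: 0x00000003
mode (2b) val=0 bits=0x0 at bit 2: 0x00000003
slot (12b) val=1210 bits=0x4ba at bit 4: 0x00004ba3
ver (8b) val=80 bits=0x50 at bit 16: 0x00504ba3
cnt (7b) val=8 bits=0x8 at bit 24: 0x08504ba3
addr_hi (1b) val=0 bits=0x0 at bit 31: 0x08504ba3
word = 0x08504ba3 → little-endian bytes:
  [0]=0xa3  [1]=0x4b  [2]=0x50  [3]=0x08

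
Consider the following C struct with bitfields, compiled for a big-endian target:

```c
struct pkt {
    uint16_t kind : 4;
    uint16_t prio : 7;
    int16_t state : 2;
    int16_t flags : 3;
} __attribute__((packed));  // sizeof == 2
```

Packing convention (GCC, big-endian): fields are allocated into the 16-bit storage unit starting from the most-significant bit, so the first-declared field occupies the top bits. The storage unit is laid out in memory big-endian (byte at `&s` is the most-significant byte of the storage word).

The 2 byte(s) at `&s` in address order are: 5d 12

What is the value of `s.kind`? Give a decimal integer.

5

[0]=0x5d [1]=0x12 (big-endian) → word 0x5d12
kind:4 @ bit 12 → (0x5d12>>12)&0xf = 0x5  ←
prio:7 @ bit 5 → (0x5d12>>5)&0x7f = 0x68
state:2 @ bit 3 → (0x5d12>>3)&0x3 = 0x2
flags:3 @ bit 0 → (0x5d12>>0)&0x7 = 0x2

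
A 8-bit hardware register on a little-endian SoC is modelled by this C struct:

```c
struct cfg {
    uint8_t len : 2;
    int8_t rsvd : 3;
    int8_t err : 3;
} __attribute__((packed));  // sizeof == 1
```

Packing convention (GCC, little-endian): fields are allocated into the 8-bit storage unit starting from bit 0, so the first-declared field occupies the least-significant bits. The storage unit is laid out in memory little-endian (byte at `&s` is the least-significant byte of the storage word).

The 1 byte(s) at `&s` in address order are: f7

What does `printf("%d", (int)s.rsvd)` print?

-3

[0]=0xf7 (little-endian) → word 0xf7
len:2 @ bit 0 → (0xf7>>0)&0x3 = 0x3
rsvd:3 @ bit 2 → (0xf7>>2)&0x7 = 0x5  ←
err:3 @ bit 5 → (0xf7>>5)&0x7 = 0x7
rsvd signed 3b, MSB=1: 5 - 8 = -3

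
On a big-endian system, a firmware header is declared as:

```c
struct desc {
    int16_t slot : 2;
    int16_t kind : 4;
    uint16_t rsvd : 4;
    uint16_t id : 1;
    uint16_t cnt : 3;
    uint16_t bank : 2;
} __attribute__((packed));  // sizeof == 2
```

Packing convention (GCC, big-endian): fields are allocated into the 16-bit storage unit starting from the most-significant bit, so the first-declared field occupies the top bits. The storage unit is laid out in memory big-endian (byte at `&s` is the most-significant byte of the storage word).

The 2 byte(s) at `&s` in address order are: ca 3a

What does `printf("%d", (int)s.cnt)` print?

[0]=0xca [1]=0x3a (big-endian) → word 0xca3a
slot [14+:2] = (word>>14) & 0x3 = 3
kind [10+:4] = (word>>10) & 0xf = 2
rsvd [6+:4] = (word>>6) & 0xf = 8
id [5+:1] = (word>>5) & 0x1 = 1
cnt [2+:3] = (word>>2) & 0x7 = 6  ←
bank [0+:2] = (word>>0) & 0x3 = 2

6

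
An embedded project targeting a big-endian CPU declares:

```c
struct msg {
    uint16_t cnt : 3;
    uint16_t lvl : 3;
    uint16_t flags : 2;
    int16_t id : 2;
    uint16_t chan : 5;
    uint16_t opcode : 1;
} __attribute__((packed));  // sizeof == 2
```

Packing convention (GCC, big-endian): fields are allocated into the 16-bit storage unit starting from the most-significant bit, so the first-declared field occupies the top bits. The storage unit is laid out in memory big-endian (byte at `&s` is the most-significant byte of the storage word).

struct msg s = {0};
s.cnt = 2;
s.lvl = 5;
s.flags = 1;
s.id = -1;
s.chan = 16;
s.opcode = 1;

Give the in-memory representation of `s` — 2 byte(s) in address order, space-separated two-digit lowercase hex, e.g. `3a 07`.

55 e1

cnt:3 = 2 → 0x2 << 13 → word 0x4000
lvl:3 = 5 → 0x5 << 10 → word 0x5400
flags:2 = 1 → 0x1 << 8 → word 0x5500
id:2 = -1 → 0x3 << 6 → word 0x55c0
chan:5 = 16 → 0x10 << 1 → word 0x55e0
opcode:1 = 1 → 0x1 << 0 → word 0x55e1
word = 0x55e1 → big-endian bytes:
  [0]=0x55  [1]=0xe1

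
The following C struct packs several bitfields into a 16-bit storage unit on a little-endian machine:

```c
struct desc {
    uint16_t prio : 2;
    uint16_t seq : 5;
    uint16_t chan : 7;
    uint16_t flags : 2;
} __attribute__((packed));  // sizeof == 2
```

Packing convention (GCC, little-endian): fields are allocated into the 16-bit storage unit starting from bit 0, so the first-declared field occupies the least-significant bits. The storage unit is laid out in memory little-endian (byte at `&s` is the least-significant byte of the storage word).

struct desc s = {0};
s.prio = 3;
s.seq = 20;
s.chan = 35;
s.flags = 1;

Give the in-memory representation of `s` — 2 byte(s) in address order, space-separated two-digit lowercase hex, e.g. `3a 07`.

d3 51

prio (2b) val=3 bits=0x3 at bit 0: 0x0003
seq (5b) val=20 bits=0x14 at bit 2: 0x0053
chan (7b) val=35 bits=0x23 at bit 7: 0x11d3
flags (2b) val=1 bits=0x1 at bit 14: 0x51d3
word = 0x51d3 → little-endian bytes:
  [0]=0xd3  [1]=0x51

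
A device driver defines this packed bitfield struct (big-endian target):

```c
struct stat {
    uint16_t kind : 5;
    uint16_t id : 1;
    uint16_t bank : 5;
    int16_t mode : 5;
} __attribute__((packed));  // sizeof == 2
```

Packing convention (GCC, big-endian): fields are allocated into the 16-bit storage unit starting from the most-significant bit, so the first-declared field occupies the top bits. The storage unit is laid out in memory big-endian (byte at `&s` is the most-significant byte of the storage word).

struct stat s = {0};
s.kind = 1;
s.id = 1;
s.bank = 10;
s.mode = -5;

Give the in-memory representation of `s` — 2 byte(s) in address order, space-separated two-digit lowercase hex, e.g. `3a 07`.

kind (5b) val=1 bits=0x1 at bit 11: 0x0800
id (1b) val=1 bits=0x1 at bit 10: 0x0c00
bank (5b) val=10 bits=0xa at bit 5: 0x0d40
mode (5b) val=-5 bits=0x1b at bit 0: 0x0d5b
word = 0x0d5b → big-endian bytes:
  [0]=0x0d  [1]=0x5b

0d 5b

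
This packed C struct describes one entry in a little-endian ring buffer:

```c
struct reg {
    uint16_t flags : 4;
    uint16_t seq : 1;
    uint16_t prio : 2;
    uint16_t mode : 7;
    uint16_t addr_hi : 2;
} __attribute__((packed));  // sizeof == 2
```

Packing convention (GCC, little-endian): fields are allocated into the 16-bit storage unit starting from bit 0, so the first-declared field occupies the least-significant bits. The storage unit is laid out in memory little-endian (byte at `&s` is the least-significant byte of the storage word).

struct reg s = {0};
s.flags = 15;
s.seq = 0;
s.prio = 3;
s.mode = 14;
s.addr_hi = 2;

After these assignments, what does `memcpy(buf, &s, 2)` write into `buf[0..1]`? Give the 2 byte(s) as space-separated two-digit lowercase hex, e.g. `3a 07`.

flags:4 = 15 → 0xf << 0 → word 0x000f
seq:1 = 0 → 0x0 << 4 → word 0x000f
prio:2 = 3 → 0x3 << 5 → word 0x006f
mode:7 = 14 → 0xe << 7 → word 0x076f
addr_hi:2 = 2 → 0x2 << 14 → word 0x876f
word = 0x876f → little-endian bytes:
  [0]=0x6f  [1]=0x87

6f 87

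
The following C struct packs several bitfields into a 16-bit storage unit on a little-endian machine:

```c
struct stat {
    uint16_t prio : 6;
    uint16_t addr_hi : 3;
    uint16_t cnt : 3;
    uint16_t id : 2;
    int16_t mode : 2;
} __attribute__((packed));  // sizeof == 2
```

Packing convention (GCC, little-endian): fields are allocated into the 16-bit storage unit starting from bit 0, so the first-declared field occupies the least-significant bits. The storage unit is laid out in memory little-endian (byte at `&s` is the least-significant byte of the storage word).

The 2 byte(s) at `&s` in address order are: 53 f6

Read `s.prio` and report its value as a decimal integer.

19

[0]=0x53 [1]=0xf6 (little-endian) → word 0xf653
prio [0+:6] = (word>>0) & 0x3f = 19  ←
addr_hi [6+:3] = (word>>6) & 0x7 = 1
cnt [9+:3] = (word>>9) & 0x7 = 3
id [12+:2] = (word>>12) & 0x3 = 3
mode [14+:2] = (word>>14) & 0x3 = 3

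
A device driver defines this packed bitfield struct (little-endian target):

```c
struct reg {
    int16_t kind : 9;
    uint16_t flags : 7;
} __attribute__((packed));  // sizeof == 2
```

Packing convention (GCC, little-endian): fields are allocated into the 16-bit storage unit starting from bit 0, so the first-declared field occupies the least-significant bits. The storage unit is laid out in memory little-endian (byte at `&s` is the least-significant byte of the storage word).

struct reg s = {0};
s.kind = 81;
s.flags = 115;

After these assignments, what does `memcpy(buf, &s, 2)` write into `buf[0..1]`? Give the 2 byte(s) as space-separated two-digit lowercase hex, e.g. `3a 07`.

51 e6

kind:9 = 81 → 0x51 << 0 → word 0x0051
flags:7 = 115 → 0x73 << 9 → word 0xe651
word = 0xe651 → little-endian bytes:
  [0]=0x51  [1]=0xe6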